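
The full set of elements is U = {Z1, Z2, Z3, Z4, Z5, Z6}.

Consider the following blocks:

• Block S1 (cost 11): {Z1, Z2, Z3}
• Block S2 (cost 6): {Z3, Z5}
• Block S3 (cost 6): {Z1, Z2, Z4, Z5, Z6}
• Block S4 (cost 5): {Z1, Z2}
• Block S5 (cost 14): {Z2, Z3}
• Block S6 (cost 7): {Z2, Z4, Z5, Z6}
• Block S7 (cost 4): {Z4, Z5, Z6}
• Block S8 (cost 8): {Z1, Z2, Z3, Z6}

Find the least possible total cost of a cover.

12

S2, S3 together cover every element (S2 ∪ S3 = {Z1, Z2, Z3, Z4, Z5, Z6}); total cost 6 + 6 = 12.
No covering selection has total cost below 12.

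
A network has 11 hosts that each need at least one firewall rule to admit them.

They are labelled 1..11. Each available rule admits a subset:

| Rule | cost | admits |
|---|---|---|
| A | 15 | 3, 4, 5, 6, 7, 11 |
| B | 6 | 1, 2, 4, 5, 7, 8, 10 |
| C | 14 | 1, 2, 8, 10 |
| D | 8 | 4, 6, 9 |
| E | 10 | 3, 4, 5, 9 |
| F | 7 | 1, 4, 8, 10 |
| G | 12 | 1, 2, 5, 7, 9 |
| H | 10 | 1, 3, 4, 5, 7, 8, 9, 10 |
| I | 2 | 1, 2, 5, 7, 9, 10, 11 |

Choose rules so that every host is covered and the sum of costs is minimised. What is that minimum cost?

D, H, I together cover every host (D ∪ H ∪ I = {1, 2, 3, 4, 5, 6, 7, 8, 9, 10, 11}); total cost 8 + 10 + 2 = 20.
The greedy pick I, B, A costs 23; no covering selection beats 20.

20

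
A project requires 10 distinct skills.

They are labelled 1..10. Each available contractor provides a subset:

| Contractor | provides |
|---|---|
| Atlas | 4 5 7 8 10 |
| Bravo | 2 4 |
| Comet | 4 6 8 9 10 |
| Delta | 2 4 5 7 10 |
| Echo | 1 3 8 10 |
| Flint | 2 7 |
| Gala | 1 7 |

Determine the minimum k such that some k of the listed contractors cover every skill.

3

Comet and Delta and Echo together: Comet ∪ Delta ∪ Echo = {1, 2, 3, 4, 5, 6, 7, 8, 9, 10} — every skill is covered.
Only Echo contains 3, so Echo is forced; the remaining 6 skills need at least 2 more contractors (each remaining contractor adds at most 4) — so at least 3 contractors are needed, and 3 is optimal.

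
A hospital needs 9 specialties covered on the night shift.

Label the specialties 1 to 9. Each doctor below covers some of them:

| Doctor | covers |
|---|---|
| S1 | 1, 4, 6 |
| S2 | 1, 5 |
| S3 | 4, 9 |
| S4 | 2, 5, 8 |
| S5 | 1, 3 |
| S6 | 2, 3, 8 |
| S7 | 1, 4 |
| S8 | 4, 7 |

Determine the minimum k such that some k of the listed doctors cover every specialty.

5

Take {S1, S2, S3, S6, S8}. Their union is {1, 2, 3, 4, 5, 6, 7, 8, 9}, which is all 9 specialties.
No 4 of the 8 doctors cover everything (all 70 combinations miss at least one specialty), so 5 is optimal.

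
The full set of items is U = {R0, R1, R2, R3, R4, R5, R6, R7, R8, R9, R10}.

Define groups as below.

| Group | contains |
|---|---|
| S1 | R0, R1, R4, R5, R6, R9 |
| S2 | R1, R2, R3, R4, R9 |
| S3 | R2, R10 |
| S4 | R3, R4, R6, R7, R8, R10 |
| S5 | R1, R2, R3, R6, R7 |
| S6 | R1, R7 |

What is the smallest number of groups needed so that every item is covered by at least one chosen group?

S1 and S2 and S4 together: S1 ∪ S2 ∪ S4 = {R0, R1, R2, R3, R4, R5, R6, R7, R8, R9, R10} — every item is covered.
Only S1 contains R0, so S1 is forced; the remaining 5 items need at least 2 more groups (each remaining group adds at most 4) — so at least 3 groups are needed, and 3 is optimal.

3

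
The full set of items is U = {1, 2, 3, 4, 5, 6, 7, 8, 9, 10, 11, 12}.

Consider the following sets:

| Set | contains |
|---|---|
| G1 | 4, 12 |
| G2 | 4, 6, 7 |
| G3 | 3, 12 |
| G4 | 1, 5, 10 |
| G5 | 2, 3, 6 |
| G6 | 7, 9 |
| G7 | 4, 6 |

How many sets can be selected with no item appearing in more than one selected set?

4

G3, G4, G6, G7 are pairwise disjoint (G3={3,12}; G4={1,5,10}; G6={7,9}; G7={4,6}).
Every remaining set overlaps one of these, and no 5 of the listed sets are pairwise disjoint, so 4 is the maximum.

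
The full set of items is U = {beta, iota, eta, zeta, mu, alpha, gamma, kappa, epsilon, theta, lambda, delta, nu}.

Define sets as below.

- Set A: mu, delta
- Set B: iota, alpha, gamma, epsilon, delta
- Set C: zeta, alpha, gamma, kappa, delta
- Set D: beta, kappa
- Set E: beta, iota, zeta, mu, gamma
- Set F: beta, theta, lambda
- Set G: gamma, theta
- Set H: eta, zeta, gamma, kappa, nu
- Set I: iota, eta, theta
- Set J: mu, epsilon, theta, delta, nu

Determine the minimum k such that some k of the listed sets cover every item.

4

B and E and F and H together: B ∪ E ∪ F ∪ H = {beta, iota, eta, zeta, mu, alpha, gamma, kappa, epsilon, theta, lambda, delta, nu} — every item is covered.
No 3 of the 10 sets cover everything (all 120 combinations miss at least one item), so 4 is optimal.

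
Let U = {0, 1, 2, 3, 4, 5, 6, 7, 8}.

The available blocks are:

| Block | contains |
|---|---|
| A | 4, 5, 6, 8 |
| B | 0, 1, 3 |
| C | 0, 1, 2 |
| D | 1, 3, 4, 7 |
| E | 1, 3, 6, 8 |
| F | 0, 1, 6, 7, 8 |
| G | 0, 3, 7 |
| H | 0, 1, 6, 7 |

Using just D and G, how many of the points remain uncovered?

Union of D, G = {0, 1, 3, 4, 7}.
Not covered: 2, 5, 6, 8 — 4 points.

4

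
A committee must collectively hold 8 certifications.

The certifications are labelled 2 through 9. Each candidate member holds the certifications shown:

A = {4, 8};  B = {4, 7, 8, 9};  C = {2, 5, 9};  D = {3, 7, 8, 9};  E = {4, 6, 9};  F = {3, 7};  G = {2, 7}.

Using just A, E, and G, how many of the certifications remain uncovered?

2

Union of A, E, G = {2, 4, 6, 7, 8, 9}.
Not covered: 3, 5 — 2 certifications.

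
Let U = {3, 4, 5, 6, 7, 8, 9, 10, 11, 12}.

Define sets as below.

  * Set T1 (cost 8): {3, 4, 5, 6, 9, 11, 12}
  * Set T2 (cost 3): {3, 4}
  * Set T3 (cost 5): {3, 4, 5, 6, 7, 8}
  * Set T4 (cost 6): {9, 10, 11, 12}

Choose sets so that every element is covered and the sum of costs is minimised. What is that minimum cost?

T3, T4 together cover every element (T3 ∪ T4 = {3, 4, 5, 6, 7, 8, 9, 10, 11, 12}); total cost 5 + 6 = 11.
No covering selection has total cost below 11.

11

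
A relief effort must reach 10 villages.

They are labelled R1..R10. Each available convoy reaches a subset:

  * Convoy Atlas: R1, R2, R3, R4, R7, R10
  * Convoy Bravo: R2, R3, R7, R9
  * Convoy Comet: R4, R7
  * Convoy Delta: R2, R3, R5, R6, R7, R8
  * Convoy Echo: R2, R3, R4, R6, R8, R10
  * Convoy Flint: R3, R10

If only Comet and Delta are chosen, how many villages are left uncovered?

3

Union of Comet, Delta = {R2, R3, R4, R5, R6, R7, R8}.
Not covered: R1, R9, R10 — 3 villages.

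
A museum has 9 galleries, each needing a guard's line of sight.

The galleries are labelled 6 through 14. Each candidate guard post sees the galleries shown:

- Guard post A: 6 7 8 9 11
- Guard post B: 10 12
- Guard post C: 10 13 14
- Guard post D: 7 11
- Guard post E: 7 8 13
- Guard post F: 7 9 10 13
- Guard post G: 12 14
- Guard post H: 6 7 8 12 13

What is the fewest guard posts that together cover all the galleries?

A and C and G together: A ∪ C ∪ G = {6, 7, 8, 9, 10, 11, 12, 13, 14} — every gallery is covered.
No 2 of the 8 guard posts cover everything (all 28 combinations miss at least one gallery), so 3 is optimal.

3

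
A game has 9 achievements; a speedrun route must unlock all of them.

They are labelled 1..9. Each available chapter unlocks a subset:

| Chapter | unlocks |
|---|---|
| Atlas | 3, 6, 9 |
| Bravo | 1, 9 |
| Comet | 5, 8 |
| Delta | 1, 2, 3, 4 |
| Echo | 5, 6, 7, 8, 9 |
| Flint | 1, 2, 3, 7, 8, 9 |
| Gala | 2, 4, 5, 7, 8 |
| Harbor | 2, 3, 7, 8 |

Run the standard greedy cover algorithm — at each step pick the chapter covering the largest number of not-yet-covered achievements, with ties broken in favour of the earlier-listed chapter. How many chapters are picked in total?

Greedy: pick Flint (covers 6 new) → pick Echo (covers 2 new) → pick Delta (covers 1 new). Total picks: 3.
(The true minimum cover uses only 2 chapters, so greedy is not optimal here.)

3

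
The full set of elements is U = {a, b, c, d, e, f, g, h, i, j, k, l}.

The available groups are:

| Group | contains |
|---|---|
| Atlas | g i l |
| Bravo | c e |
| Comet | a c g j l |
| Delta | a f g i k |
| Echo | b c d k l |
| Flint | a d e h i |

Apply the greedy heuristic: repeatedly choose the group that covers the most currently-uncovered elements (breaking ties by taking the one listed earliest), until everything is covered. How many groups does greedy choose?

4

Greedy: pick Comet (covers 5 new) → pick Flint (covers 4 new) → pick Delta (covers 2 new) → pick Echo (covers 1 new). Total picks: 4.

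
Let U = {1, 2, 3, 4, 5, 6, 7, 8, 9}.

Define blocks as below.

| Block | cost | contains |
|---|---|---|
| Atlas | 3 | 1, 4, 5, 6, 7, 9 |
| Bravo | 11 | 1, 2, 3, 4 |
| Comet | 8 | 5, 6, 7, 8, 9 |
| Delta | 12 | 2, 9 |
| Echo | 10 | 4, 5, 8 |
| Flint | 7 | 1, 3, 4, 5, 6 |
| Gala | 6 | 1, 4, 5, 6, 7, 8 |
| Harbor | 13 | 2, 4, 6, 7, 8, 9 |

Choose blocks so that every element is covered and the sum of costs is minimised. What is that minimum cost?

19

Bravo, Comet together cover every element (Bravo ∪ Comet = {1, 2, 3, 4, 5, 6, 7, 8, 9}); total cost 11 + 8 = 19.
The greedy pick Atlas, Bravo, Gala costs 20; no covering selection beats 19.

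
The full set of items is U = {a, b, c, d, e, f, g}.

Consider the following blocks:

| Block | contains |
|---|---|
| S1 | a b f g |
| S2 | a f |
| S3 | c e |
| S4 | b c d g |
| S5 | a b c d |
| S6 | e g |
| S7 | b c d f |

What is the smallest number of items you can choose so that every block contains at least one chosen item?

3

The 3 items {a, b, e} hit every block.
No choice of 2 items meets every block, so 3 is the minimum.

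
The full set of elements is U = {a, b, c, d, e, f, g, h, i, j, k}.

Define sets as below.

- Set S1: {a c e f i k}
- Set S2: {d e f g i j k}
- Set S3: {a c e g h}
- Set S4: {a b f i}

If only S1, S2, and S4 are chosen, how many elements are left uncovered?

Union of S1, S2, S4 = {a, b, c, d, e, f, g, i, j, k}.
Not covered: h — 1 element.

1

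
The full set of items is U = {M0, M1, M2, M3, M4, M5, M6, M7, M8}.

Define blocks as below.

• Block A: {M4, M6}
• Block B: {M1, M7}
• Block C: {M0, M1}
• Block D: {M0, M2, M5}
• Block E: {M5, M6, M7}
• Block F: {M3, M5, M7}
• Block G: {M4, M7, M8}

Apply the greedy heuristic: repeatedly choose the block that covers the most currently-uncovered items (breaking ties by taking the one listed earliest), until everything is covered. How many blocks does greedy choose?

5

Greedy: pick D (covers 3 new) → pick G (covers 3 new) → pick A (covers 1 new) → pick B (covers 1 new) → pick F (covers 1 new). Total picks: 5.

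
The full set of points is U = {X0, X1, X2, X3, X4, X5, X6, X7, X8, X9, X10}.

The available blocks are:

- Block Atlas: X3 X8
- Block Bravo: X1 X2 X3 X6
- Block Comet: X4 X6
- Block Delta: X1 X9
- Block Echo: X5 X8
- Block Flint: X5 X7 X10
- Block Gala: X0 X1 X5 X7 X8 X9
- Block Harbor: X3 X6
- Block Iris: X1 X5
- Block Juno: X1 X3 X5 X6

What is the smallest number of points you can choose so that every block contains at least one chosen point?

H = {X1, X3, X4, X5} meets every block (each contains at least one member of H), and |H| = 4.
The blocks Atlas, Comet, Delta, Flint are pairwise disjoint, so any hitting set needs a separate point for each — at least 4. Hence 4 is optimal.

4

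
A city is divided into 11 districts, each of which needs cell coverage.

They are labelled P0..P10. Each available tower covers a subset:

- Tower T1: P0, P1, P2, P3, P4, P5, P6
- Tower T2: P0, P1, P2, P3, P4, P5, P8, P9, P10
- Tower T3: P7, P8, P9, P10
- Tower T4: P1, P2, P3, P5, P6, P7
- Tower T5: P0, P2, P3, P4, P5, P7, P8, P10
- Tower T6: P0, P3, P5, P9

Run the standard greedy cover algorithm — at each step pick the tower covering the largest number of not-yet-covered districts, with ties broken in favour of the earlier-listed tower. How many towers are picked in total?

2

Greedy: pick T2 (covers 9 new) → pick T4 (covers 2 new). Total picks: 2.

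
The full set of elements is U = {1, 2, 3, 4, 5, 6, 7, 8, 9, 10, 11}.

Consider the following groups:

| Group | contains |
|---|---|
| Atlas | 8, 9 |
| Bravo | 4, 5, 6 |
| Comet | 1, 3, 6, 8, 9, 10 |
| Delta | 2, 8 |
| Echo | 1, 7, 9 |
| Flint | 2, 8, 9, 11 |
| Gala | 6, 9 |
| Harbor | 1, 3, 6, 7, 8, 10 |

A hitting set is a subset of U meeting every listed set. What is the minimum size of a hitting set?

3

Take H = {4, 8, 9}. Each listed group contains at least one of these, so H is a hitting set of size 3.
The groups Bravo, Delta, Echo are pairwise disjoint, so any hitting set needs a separate element for each — at least 3. Hence 3 is optimal.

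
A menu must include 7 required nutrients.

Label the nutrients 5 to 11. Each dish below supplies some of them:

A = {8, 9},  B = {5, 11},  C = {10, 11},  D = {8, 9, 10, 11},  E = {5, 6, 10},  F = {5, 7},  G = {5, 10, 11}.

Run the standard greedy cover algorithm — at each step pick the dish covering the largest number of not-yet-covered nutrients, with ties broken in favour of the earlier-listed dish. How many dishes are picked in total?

3

Greedy: pick D (covers 4 new) → pick E (covers 2 new) → pick F (covers 1 new). Total picks: 3.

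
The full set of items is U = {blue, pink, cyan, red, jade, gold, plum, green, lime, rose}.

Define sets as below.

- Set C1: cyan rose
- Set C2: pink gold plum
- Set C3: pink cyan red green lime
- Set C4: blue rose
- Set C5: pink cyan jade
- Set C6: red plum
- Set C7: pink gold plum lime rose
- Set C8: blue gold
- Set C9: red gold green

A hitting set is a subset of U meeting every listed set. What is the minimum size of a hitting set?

4

The 4 items {pink, gold, plum, rose} hit every set.
No choice of 3 items meets every set, so 4 is the minimum.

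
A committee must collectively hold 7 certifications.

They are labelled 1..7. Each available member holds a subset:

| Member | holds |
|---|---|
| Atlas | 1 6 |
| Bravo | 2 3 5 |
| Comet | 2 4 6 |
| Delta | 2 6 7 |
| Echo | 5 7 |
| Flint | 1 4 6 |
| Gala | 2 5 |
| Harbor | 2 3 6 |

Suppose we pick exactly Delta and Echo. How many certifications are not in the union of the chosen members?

3

Union of Delta, Echo = {2, 5, 6, 7}.
Not covered: 1, 3, 4 — 3 certifications.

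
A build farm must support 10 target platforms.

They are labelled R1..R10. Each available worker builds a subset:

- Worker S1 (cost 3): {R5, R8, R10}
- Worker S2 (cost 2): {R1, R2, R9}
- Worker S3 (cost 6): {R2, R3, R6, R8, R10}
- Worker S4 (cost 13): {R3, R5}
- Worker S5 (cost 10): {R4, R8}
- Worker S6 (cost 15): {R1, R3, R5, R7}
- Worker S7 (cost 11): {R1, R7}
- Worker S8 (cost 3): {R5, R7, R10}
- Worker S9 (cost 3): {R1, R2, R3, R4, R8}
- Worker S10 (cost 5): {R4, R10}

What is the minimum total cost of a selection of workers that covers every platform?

14

S2, S3, S8, S9 together cover every platform (S2 ∪ S3 ∪ S8 ∪ S9 = {R1, R2, R3, R4, R5, R6, R7, R8, R9, R10}); total cost 2 + 6 + 3 + 3 = 14.
No covering selection has total cost below 14.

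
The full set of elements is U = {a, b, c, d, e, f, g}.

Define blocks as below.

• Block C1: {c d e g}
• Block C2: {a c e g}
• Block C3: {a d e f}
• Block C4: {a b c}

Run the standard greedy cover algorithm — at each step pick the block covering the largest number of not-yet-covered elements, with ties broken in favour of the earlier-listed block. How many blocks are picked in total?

Greedy: pick C1 (covers 4 new) → pick C3 (covers 2 new) → pick C4 (covers 1 new). Total picks: 3.

3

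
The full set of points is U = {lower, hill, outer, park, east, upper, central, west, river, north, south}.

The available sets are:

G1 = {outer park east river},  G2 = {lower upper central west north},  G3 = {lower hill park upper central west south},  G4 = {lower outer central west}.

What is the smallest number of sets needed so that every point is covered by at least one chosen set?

G1 and G2 and G3 together: G1 ∪ G2 ∪ G3 = {lower, hill, outer, park, east, upper, central, west, river, north, south} — every point is covered.
Only G3 contains hill, so G3 is forced; the remaining 4 points need at least 2 more sets (each remaining set adds at most 3) — so at least 3 sets are needed, and 3 is optimal.

3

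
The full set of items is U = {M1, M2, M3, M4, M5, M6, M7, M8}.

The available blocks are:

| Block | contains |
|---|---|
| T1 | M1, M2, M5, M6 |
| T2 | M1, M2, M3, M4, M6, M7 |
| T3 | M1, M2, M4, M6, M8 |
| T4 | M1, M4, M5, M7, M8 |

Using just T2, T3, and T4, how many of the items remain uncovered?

0

Union of T2, T3, T4 = {M1, M2, M3, M4, M5, M6, M7, M8} — that's every item, so 0 are uncovered.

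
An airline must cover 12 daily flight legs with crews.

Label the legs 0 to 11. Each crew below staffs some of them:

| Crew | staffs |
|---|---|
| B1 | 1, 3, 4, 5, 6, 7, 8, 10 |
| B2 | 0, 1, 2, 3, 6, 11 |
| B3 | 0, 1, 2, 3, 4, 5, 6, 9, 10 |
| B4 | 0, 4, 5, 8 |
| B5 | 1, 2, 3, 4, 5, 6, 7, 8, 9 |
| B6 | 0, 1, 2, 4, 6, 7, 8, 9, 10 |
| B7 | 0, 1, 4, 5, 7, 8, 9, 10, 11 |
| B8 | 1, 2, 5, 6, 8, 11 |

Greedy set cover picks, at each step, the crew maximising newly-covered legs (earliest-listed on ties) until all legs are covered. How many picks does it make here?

Greedy: pick B3 (covers 9 new) → pick B7 (covers 3 new). Total picks: 2.

2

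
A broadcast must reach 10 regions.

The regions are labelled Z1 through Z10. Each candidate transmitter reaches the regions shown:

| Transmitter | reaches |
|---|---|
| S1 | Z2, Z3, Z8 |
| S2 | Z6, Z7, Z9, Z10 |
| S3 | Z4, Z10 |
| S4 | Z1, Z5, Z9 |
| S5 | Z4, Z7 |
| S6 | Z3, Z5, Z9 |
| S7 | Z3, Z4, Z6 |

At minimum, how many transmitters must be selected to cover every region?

4

Take {S1, S2, S4, S7}. Their union is {Z1, Z2, Z3, Z4, Z5, Z6, Z7, Z8, Z9, Z10}, which is all 10 regions.
Only S4 contains Z1, so S4 is forced; the remaining 7 regions need at least 3 more transmitters (each remaining transmitter adds at most 3) — so at least 4 transmitters are needed, and 4 is optimal.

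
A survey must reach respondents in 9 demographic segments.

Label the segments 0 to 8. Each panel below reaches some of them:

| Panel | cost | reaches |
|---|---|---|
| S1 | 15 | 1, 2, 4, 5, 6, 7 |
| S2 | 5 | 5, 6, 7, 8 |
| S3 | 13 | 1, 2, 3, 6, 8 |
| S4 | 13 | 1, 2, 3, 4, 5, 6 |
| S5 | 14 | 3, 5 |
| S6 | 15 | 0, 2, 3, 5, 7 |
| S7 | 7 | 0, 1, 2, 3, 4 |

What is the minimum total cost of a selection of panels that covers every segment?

12

S2, S7 together cover every segment (S2 ∪ S7 = {0, 1, 2, 3, 4, 5, 6, 7, 8}); total cost 5 + 7 = 12.
No covering selection has total cost below 12.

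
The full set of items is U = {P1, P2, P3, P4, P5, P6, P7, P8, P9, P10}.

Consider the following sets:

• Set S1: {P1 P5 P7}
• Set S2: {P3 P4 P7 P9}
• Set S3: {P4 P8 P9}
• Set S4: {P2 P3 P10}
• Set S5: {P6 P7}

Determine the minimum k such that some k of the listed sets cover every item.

S1 and S3 and S4 and S5 together: S1 ∪ S3 ∪ S4 ∪ S5 = {P1, P2, P3, P4, P5, P6, P7, P8, P9, P10} — every item is covered.
Only S1 contains P1, so S1 is forced; the remaining 7 items need at least 3 more sets (each remaining set adds at most 3) — so at least 4 sets are needed, and 4 is optimal.

4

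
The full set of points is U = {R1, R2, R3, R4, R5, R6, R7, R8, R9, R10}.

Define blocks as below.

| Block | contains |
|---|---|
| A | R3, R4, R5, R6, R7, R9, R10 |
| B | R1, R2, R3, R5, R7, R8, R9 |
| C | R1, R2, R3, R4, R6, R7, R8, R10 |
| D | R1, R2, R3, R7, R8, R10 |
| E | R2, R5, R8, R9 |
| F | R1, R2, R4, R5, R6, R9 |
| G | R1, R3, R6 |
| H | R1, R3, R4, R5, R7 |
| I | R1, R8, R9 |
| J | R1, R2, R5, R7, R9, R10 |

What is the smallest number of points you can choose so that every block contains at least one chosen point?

The 2 points {R1, R9} hit every block.
The blocks E, G are pairwise disjoint, so any hitting set needs a separate point for each — at least 2. Hence 2 is optimal.

2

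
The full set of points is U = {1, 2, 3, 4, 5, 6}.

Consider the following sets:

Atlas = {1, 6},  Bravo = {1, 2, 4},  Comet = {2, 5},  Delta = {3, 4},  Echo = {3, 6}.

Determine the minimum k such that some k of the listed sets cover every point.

Take {Atlas, Comet, Delta}. Their union is {1, 2, 3, 4, 5, 6}, which is all 6 points.
Only Comet contains 5, so Comet is forced; the remaining 4 points need at least 2 more sets (each remaining set adds at most 2) — so at least 3 sets are needed, and 3 is optimal.

3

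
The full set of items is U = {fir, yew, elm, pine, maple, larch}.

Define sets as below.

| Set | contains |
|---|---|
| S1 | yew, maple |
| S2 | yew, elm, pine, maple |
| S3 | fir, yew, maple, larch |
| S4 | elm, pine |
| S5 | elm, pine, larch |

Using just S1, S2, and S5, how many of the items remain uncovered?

1

Union of S1, S2, S5 = {yew, elm, pine, maple, larch}.
Not covered: fir — 1 item.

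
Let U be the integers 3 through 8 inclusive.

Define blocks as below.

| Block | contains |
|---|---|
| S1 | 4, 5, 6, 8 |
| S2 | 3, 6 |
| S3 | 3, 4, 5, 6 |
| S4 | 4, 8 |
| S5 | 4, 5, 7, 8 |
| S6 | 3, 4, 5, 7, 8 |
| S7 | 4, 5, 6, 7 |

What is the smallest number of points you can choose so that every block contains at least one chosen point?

H = {4, 6} meets every block (each contains at least one member of H), and |H| = 2.
The blocks S2, S4 are pairwise disjoint, so any hitting set needs a separate point for each — at least 2. Hence 2 is optimal.

2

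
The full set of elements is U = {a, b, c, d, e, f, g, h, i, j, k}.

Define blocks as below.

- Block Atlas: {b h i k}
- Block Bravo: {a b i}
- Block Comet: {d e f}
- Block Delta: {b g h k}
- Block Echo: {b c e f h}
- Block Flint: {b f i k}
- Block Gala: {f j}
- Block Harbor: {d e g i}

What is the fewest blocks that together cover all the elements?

Take {Bravo, Echo, Flint, Gala, Harbor}. Their union is {a, b, c, d, e, f, g, h, i, j, k}, which is all 11 elements.
No 4 of the 8 blocks cover everything (all 70 combinations miss at least one element), so 5 is optimal.

5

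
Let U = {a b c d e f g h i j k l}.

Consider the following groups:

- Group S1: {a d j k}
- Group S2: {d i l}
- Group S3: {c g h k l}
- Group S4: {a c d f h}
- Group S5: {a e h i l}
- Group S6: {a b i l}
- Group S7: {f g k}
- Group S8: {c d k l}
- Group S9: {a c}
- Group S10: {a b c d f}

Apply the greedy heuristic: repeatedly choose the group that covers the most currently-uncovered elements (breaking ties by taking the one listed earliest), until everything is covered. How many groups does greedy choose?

Greedy: pick S3 (covers 5 new) → pick S10 (covers 4 new) → pick S5 (covers 2 new) → pick S1 (covers 1 new). Total picks: 4.

4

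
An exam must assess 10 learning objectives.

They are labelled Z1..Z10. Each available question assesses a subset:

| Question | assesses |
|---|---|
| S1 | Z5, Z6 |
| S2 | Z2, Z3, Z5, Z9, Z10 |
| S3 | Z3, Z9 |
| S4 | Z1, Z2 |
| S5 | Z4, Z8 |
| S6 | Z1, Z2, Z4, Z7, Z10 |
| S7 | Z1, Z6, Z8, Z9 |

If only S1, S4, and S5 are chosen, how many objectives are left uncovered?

Union of S1, S4, S5 = {Z1, Z2, Z4, Z5, Z6, Z8}.
Not covered: Z3, Z7, Z9, Z10 — 4 objectives.

4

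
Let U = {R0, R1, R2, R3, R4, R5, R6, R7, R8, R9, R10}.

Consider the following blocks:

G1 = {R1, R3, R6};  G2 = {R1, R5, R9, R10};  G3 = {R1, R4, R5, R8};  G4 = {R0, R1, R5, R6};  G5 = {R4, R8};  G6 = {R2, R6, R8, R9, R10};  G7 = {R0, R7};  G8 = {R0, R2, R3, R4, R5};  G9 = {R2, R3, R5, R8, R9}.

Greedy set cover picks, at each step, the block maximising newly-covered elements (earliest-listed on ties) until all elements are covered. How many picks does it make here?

Greedy: pick G6 (covers 5 new) → pick G8 (covers 4 new) → pick G1 (covers 1 new) → pick G7 (covers 1 new). Total picks: 4.

4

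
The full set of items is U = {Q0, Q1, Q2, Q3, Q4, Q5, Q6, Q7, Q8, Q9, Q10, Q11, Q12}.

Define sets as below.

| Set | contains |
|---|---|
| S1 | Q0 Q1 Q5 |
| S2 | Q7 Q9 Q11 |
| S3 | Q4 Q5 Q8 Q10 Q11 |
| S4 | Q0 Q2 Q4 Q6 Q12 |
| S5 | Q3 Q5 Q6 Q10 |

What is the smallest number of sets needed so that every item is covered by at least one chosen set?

S1 and S2 and S3 and S4 and S5 together: S1 ∪ S2 ∪ S3 ∪ S4 ∪ S5 = {Q0, Q1, Q2, Q3, Q4, Q5, Q6, Q7, Q8, Q9, Q10, Q11, Q12} — every item is covered.
No 4 of the 5 sets cover everything (all 5 combinations miss at least one item), so 5 is optimal.

5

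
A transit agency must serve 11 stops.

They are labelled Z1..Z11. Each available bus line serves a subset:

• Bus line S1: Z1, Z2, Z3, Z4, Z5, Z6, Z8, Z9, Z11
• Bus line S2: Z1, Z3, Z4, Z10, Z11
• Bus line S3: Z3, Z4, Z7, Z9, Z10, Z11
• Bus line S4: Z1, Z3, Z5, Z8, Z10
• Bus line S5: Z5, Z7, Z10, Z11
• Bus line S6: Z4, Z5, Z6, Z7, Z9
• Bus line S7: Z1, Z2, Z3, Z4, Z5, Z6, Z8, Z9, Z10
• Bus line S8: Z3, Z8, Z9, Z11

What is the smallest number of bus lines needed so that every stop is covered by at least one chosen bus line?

2

Take {S1, S5}. Their union is {Z1, Z2, Z3, Z4, Z5, Z6, Z7, Z8, Z9, Z10, Z11}, which is all 11 stops.
No single bus line has all 11 stops (the largest, S1, has 9), so 2 is optimal.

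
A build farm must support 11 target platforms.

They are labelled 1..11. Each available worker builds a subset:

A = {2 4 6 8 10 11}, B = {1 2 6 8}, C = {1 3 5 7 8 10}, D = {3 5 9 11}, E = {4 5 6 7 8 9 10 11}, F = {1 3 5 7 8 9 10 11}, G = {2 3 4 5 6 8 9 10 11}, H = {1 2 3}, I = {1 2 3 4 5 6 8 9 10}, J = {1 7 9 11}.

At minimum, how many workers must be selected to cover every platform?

Take {I, J}. Their union is {1, 2, 3, 4, 5, 6, 7, 8, 9, 10, 11}, which is all 11 platforms.
No single worker has all 11 platforms (the largest, G, has 9), so 2 is optimal.

2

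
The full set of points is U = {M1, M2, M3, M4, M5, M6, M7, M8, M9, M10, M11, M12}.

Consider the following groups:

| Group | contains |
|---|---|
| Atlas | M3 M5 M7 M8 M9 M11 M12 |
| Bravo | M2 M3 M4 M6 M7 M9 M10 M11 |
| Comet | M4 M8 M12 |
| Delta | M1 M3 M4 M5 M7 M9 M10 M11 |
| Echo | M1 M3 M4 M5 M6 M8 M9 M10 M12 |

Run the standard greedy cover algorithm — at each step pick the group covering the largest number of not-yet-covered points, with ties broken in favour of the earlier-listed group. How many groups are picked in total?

Greedy: pick Echo (covers 9 new) → pick Bravo (covers 3 new). Total picks: 2.

2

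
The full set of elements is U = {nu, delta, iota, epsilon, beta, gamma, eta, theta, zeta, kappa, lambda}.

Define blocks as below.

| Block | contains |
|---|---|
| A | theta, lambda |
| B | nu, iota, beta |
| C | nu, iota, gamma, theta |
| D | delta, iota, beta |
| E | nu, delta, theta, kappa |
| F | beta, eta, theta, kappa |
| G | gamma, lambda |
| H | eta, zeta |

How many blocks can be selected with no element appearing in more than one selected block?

3

D, G, H are pairwise disjoint (D={delta,iota,beta}; G={gamma,lambda}; H={eta,zeta}).
Every remaining block overlaps one of these, and no 4 of the listed blocks are pairwise disjoint, so 3 is the maximum.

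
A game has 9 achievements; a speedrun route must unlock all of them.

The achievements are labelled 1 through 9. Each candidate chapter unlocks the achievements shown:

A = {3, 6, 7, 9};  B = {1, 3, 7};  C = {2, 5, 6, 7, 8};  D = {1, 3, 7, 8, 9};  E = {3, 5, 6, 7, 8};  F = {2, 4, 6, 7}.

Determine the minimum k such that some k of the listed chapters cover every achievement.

C and D and F together: C ∪ D ∪ F = {1, 2, 3, 4, 5, 6, 7, 8, 9} — every achievement is covered.
Only F contains 4, so F is forced; the remaining 5 achievements need at least 2 more chapters (each remaining chapter adds at most 4) — so at least 3 chapters are needed, and 3 is optimal.

3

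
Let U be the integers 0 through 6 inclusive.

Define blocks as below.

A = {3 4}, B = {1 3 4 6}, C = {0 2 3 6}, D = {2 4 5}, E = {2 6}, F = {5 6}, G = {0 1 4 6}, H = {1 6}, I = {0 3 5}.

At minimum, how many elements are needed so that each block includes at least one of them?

3

Take T = {4, 5, 6}. Each listed block contains at least one of these, so T is a hitting set of size 3.
No choice of 2 elements meets every block, so 3 is the minimum.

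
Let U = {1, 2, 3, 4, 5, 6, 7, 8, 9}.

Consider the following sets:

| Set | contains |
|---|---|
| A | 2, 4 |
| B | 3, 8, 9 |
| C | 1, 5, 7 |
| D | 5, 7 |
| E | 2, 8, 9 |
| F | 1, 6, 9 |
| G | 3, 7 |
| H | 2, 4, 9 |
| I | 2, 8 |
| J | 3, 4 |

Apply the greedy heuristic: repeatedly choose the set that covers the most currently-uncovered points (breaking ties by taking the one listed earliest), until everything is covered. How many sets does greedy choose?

4

Greedy: pick B (covers 3 new) → pick C (covers 3 new) → pick A (covers 2 new) → pick F (covers 1 new). Total picks: 4.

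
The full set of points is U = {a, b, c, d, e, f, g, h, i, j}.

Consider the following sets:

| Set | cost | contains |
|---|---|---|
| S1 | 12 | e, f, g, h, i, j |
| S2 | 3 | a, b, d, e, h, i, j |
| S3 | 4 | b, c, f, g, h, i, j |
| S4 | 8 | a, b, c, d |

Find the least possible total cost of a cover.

S2, S3 together cover every point (S2 ∪ S3 = {a, b, c, d, e, f, g, h, i, j}); total cost 3 + 4 = 7.
No covering selection has total cost below 7.

7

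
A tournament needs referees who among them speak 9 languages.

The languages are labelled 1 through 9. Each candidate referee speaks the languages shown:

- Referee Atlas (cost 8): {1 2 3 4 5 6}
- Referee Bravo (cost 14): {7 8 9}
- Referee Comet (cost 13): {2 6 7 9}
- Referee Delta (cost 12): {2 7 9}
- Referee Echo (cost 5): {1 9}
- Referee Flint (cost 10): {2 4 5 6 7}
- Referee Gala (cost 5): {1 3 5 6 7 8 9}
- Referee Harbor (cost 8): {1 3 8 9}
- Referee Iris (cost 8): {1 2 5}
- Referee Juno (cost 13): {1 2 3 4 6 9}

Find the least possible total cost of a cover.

13

Atlas, Gala together cover every language (Atlas ∪ Gala = {1, 2, 3, 4, 5, 6, 7, 8, 9}); total cost 8 + 5 = 13.
No covering selection has total cost below 13.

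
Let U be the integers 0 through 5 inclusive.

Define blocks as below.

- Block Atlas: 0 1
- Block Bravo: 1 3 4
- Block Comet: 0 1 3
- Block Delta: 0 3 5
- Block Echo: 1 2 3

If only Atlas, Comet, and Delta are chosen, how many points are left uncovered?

Union of Atlas, Comet, Delta = {0, 1, 3, 5}.
Not covered: 2, 4 — 2 points.

2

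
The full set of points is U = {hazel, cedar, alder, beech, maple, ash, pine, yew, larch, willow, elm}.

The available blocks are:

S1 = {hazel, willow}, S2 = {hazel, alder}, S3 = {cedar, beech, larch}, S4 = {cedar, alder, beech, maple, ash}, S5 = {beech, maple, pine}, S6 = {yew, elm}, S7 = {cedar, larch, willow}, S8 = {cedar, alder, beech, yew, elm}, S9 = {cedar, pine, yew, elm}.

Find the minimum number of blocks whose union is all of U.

4

S2 and S4 and S7 and S9 together: S2 ∪ S4 ∪ S7 ∪ S9 = {hazel, cedar, alder, beech, maple, ash, pine, yew, larch, willow, elm} — every point is covered.
No 3 of the 9 blocks cover everything (all 84 combinations miss at least one point), so 4 is optimal.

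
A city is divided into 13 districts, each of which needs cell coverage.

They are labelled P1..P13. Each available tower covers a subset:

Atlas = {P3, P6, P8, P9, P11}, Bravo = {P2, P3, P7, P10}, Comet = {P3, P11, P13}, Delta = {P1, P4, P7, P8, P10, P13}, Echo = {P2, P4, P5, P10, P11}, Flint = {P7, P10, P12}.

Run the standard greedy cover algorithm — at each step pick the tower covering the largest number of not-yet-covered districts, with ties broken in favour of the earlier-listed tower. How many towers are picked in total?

Greedy: pick Delta (covers 6 new) → pick Atlas (covers 4 new) → pick Echo (covers 2 new) → pick Flint (covers 1 new). Total picks: 4.

4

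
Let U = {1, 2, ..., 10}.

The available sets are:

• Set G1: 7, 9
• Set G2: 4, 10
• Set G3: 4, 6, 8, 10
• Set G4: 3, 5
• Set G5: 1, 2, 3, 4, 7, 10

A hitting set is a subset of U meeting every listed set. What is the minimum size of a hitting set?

The 3 items {5, 7, 10} hit every set.
The sets G1, G2, G4 are pairwise disjoint, so any hitting set needs a separate item for each — at least 3. Hence 3 is optimal.

3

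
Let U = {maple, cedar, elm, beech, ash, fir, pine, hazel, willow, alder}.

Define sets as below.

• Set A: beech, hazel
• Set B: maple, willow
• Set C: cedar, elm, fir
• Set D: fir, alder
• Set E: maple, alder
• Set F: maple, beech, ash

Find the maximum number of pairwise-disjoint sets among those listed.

A, C, E are pairwise disjoint (A={beech,hazel}; C={cedar,elm,fir}; E={maple,alder}).
Every remaining set overlaps one of these, and no 4 of the listed sets are pairwise disjoint, so 3 is the maximum.

3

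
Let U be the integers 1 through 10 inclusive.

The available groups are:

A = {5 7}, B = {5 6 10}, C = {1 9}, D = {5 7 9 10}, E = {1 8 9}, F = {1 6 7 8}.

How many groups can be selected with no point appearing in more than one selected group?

B, E are pairwise disjoint (B={5,6,10}; E={1,8,9}).
Every remaining group overlaps one of these, and no 3 of the listed groups are pairwise disjoint, so 2 is the maximum.

2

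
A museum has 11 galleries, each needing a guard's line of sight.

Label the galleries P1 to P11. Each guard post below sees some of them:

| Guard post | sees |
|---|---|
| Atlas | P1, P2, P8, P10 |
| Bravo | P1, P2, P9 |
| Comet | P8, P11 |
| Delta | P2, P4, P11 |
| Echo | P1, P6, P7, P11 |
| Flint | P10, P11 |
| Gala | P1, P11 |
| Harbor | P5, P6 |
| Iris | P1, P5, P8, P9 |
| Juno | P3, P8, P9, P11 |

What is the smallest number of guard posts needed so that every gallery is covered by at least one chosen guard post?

5

Delta and Echo and Flint and Harbor and Juno together: Delta ∪ Echo ∪ Flint ∪ Harbor ∪ Juno = {P1, P2, P3, P4, P5, P6, P7, P8, P9, P10, P11} — every gallery is covered.
No 4 of the 10 guard posts cover everything (all 210 combinations miss at least one gallery), so 5 is optimal.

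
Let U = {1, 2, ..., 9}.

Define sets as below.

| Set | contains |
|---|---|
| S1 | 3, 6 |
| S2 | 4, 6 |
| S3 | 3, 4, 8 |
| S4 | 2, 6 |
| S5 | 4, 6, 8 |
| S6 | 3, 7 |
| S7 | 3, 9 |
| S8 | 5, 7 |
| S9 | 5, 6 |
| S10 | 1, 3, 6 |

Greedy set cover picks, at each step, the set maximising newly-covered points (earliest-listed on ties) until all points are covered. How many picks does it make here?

5

Greedy: pick S3 (covers 3 new) → pick S4 (covers 2 new) → pick S8 (covers 2 new) → pick S7 (covers 1 new) → pick S10 (covers 1 new). Total picks: 5.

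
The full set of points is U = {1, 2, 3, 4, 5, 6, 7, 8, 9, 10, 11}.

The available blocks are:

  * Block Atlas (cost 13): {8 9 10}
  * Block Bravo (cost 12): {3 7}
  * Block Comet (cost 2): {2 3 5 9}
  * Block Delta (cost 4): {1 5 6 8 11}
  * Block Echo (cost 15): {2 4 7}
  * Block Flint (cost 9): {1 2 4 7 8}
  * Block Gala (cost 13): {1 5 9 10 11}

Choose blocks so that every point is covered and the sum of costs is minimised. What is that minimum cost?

28

Comet, Delta, Flint, Gala together cover every point (Comet ∪ Delta ∪ Flint ∪ Gala = {1, 2, 3, 4, 5, 6, 7, 8, 9, 10, 11}); total cost 2 + 4 + 9 + 13 = 28.
No covering selection has total cost below 28.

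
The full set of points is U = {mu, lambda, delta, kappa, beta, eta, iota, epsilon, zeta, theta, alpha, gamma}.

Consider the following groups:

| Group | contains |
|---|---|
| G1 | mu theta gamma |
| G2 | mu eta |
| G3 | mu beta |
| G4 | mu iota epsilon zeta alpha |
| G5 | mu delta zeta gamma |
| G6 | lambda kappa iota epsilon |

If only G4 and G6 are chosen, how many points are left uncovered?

5

Union of G4, G6 = {mu, lambda, kappa, iota, epsilon, zeta, alpha}.
Not covered: delta, beta, eta, theta, gamma — 5 points.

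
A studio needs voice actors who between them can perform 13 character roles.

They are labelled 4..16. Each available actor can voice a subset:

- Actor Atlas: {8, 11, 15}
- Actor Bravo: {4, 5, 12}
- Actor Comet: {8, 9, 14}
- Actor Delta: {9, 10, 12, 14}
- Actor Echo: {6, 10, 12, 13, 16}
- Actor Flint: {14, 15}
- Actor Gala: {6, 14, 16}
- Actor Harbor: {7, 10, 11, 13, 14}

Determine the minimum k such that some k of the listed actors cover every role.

Take {Atlas, Bravo, Comet, Gala, Harbor}. Their union is {4, 5, 6, 7, 8, 9, 10, 11, 12, 13, 14, 15, 16}, which is all 13 roles.
No 4 of the 8 actors cover everything (all 70 combinations miss at least one role), so 5 is optimal.

5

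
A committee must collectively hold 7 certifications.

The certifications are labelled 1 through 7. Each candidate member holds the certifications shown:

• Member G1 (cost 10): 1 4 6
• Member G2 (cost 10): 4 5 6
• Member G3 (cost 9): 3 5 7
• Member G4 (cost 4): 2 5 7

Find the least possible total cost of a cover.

G1, G3, G4 together cover every certification (G1 ∪ G3 ∪ G4 = {1, 2, 3, 4, 5, 6, 7}); total cost 10 + 9 + 4 = 23.
No covering selection has total cost below 23.

23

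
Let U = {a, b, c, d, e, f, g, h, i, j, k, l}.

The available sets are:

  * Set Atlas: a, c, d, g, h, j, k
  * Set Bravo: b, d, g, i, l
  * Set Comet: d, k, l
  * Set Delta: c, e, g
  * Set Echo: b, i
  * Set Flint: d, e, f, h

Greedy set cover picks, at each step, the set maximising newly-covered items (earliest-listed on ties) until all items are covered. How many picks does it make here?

Greedy: pick Atlas (covers 7 new) → pick Bravo (covers 3 new) → pick Flint (covers 2 new). Total picks: 3.

3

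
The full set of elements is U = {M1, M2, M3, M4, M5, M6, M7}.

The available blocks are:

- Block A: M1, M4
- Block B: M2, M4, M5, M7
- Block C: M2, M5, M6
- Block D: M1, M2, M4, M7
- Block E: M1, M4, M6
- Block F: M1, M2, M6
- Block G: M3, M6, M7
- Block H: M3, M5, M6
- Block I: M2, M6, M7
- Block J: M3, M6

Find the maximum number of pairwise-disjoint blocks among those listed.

2

A, H are pairwise disjoint (A={M1,M4}; H={M3,M5,M6}).
Every remaining block overlaps one of these, and no 3 of the listed blocks are pairwise disjoint, so 2 is the maximum.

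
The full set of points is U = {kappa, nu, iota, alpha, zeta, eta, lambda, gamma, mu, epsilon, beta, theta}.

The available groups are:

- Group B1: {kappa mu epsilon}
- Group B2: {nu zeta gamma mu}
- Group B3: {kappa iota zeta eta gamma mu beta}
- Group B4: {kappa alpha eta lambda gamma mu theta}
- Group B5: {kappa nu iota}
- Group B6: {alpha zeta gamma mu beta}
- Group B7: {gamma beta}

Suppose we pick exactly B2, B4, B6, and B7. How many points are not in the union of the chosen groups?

Union of B2, B4, B6, B7 = {kappa, nu, alpha, zeta, eta, lambda, gamma, mu, beta, theta}.
Not covered: iota, epsilon — 2 points.

2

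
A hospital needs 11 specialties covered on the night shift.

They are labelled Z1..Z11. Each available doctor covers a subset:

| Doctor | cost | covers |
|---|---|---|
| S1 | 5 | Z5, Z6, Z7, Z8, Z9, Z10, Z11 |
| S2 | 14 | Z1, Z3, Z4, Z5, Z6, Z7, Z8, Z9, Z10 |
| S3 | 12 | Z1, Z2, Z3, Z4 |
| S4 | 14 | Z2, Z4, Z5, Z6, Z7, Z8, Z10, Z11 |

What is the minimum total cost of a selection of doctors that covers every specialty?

S1, S3 together cover every specialty (S1 ∪ S3 = {Z1, Z2, Z3, Z4, Z5, Z6, Z7, Z8, Z9, Z10, Z11}); total cost 5 + 12 = 17.
No covering selection has total cost below 17.

17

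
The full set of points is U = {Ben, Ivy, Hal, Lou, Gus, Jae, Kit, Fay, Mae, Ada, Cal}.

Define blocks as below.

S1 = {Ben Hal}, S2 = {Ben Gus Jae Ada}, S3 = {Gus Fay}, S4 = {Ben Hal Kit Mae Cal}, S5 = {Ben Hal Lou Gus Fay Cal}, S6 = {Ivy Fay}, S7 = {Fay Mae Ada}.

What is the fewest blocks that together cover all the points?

4

S2 and S4 and S5 and S6 together: S2 ∪ S4 ∪ S5 ∪ S6 = {Ben, Ivy, Hal, Lou, Gus, Jae, Kit, Fay, Mae, Ada, Cal} — every point is covered.
Only S5 contains Lou, so S5 is forced; the remaining 5 points need at least 3 more blocks (each remaining block adds at most 2) — so at least 4 blocks are needed, and 4 is optimal.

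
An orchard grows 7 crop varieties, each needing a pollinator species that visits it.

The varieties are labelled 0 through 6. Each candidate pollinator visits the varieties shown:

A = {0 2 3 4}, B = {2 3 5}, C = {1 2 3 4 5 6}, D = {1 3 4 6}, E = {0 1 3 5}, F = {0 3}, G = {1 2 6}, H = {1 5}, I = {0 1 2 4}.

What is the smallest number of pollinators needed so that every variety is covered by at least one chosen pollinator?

2

Take {C, E}. Their union is {0, 1, 2, 3, 4, 5, 6}, which is all 7 varieties.
No single pollinator has all 7 varieties (the largest, C, has 6), so 2 is optimal.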